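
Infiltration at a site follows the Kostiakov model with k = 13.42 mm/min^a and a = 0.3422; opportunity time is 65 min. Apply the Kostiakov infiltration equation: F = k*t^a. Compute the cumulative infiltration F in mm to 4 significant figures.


F = 13.42 * 65^0.3422 = 55.99 mm
Therefore the cumulative infiltration F = 55.99 mm.


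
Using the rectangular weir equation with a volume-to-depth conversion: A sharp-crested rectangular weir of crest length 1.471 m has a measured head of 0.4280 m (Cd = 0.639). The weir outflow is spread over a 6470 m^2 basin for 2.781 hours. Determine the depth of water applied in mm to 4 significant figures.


Approach: apply the rectangular weir equation with a volume-to-depth conversion, Q = (2/3)*Cd*L*sqrt(2g)*H^1.5; d = Q*t/A * 1000.
Step 1 — weir discharge:
  Q = (2/3)*0.639*1.471*sqrt(2*9.81)*0.4280^1.5 = 0.777208 m^3/s
Step 2 — volume: V = 0.777208 * 2.781*3600 = 7781.10 m^3
Step 3 — depth: d = V/A * 1000 = 7781.10/6470 * 1000 = 1203 mm
Therefore the depth of water applied = 1203 mm.


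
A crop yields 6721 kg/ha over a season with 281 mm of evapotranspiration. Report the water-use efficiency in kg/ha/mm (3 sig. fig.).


Approach: apply the water-use efficiency ratio, WUE = yield/ET.
WUE = 6721 / 281 = 23.9 kg/ha/mm
Therefore the water-use efficiency = 23.9 kg/ha/mm.


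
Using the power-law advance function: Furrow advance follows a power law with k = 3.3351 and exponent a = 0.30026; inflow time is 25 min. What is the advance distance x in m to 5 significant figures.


Approach: apply the power-law advance function, x = k*t^a.
x = 3.3351 * 25^0.30026 = 8.7671 m
Therefore the advance distance x = 8.7671 m.


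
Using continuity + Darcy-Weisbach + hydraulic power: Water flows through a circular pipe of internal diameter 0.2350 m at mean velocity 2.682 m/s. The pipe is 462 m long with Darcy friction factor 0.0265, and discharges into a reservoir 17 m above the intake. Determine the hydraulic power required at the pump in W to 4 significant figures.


Approach: apply continuity + Darcy-Weisbach + hydraulic power, Q = A*v; hf = f*(L/D)*(v^2/(2g)); H = static + hf; P = rho*g*Q*H.
Step 1 — flow rate (continuity, Q = A*v):
  A = pi*(0.2350/2)^2 = 0.0433736 m^2
  Q = 0.0433736 * 2.682 = 0.116328 m^3/s
Step 2 — friction head loss (Darcy-Weisbach):
  hf = 0.0265 * (462/0.2350) * (2.682^2 / (2*9.81))
  hf = 19.1002 m
Step 3 — total head: H = 17 + 19.1002 = 36.1002 m
Step 4 — hydraulic power (P = rho*g*Q*H):
  P = 1000 * 9.81 * 0.116328 * 36.1002 = 41200 W
Therefore the hydraulic power required at the pump = 41200 W.


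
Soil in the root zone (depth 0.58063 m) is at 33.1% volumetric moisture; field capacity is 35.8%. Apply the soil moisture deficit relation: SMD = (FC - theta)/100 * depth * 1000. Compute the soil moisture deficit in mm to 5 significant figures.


SMD = (35.8 - 33.1)/100 * 0.58063 * 1000 = 15.677 mm
Therefore the soil moisture deficit = 15.677 mm.


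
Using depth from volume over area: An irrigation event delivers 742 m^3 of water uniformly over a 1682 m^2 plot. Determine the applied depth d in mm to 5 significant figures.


Approach: apply depth from volume over area, d = (V/A)*1000.
d = (742 / 1682) * 1000 = 441.14 mm
Therefore the applied depth d = 441.14 mm.


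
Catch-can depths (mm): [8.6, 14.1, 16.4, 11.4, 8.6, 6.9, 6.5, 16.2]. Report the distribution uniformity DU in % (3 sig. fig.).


Approach: apply the low-quarter distribution uniformity, DU = (mean of lowest quarter of readings / overall mean)*100.
sorted lowest 2 of 8: [6.5, 6.9] -> mean = 6.7000 mm
overall mean = 11.088 mm
DU = (6.7000/11.088)*100 = 60.4 %
Therefore the distribution uniformity DU = 60.4 %.


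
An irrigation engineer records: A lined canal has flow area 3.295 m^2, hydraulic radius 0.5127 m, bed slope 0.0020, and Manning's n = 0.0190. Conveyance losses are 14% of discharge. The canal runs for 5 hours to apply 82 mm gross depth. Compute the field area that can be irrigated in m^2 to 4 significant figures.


Approach: apply Manning's equation with a conveyance and depth budget, Q = (1/n)*A*R^(2/3)*S^(1/2); Q_field = Q*(1-loss); Area = Q_field*t/(d/1000).
Step 1 — canal discharge (Manning's equation):
  Q = (1/0.0190) * 3.295 * 0.5127^(2/3) * 0.0020^(1/2) = 4.96812 m^3/s
Step 2 — delivered flow: Q_field = 4.96812*(1 - 14/100) = 4.27259 m^3/s
Step 3 — volume delivered: V = 4.27259 * 5*3600 = 76906.5 m^3
Step 4 — area served: A = V / (depth/1000) = 76906.5 / 0.082 = 937900 m^2
Therefore the field area that can be irrigated = 937900 m^2.


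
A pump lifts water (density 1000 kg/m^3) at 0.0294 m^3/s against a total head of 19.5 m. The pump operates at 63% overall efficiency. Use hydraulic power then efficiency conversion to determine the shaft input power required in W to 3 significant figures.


Approach: apply hydraulic power then efficiency conversion, P = rho*g*Q*H; P_in = P/eta.
Step 1 — hydraulic power (P = rho*g*Q*H):
  P = 1000 * 9.81 * 0.0294 * 19.5 = 5624.1 W
Step 2 — input power: P_in = P/eta = 5624.1 / 0.63 = 8930 W
Therefore the shaft input power required = 8930 W.


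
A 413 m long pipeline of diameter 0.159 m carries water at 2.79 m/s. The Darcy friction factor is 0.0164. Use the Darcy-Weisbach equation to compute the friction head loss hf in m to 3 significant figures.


Approach: apply the Darcy-Weisbach equation, hf = f*(L/D)*(v^2/(2g)).
hf = 0.0164 * (413/0.159) * (2.79^2 / (2*9.81))
hf = 16.9 m
Therefore the friction head loss hf = 16.9 m.


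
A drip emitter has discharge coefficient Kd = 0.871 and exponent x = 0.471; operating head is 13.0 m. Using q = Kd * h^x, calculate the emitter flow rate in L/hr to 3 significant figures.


q = 0.871 * 13.0^0.471 = 2.92 L/hr
Therefore the emitter flow rate = 2.92 L/hr.


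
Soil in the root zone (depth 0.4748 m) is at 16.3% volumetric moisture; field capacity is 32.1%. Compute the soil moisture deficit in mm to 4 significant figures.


Approach: apply the soil moisture deficit relation, SMD = (FC - theta)/100 * depth * 1000.
SMD = (32.1 - 16.3)/100 * 0.4748 * 1000 = 75.02 mm
Therefore the soil moisture deficit = 75.02 mm.


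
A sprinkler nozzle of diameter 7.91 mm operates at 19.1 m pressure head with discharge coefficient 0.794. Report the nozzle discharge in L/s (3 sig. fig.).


Approach: apply the orifice equation, Q = Cd*A*sqrt(2*g*h), A = pi*(d/2)^2.
A = pi*(7.91e-3/2)^2 = 4.9141e-05 m^2
Q = 0.794 * 4.9141e-05 * sqrt(2*9.81*19.1) * 1000 = 0.755 L/s
Therefore the nozzle discharge = 0.755 L/s.


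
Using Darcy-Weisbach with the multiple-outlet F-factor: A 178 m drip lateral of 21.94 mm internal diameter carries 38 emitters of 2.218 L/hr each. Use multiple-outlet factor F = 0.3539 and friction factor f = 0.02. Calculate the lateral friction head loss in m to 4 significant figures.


Approach: apply Darcy-Weisbach with the multiple-outlet F-factor, Q = n*q/(3600*1000) m^3/s; v = Q/A; hf = F*f*(L/D)*(v^2/(2g)).
Q = 38*2.218/(3600*1000) = 2.34122e-05 m^3/s
A = pi*(21.94e-3/2)^2 = 3.78062e-04 m^2, so v = Q/A = 0.0619269 m/s
hf = 0.3539*0.02*(178/0.02194)*(0.0619269^2/(2*9.81)) = 0.01122 m
Therefore the lateral friction head loss = 0.01122 m.


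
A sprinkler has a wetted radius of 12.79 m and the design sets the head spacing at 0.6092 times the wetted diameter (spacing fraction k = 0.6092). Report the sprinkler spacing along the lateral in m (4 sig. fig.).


Approach: apply the sprinkler spacing rule (spacing as a fraction of wetted diameter), S = k*(2*R).
S = 0.6092 * (2 * 12.79) = 15.58 m
Therefore the sprinkler spacing along the lateral = 15.58 m.


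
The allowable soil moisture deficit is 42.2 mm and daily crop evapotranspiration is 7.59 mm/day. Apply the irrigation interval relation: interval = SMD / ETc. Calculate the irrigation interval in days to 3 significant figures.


interval = 42.2 / 7.59 = 5.56 days
Therefore the irrigation interval = 5.56 days.


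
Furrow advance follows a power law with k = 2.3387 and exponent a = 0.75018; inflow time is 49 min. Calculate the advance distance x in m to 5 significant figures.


Approach: apply the power-law advance function, x = k*t^a.
x = 2.3387 * 49^0.75018 = 43.344 m
Therefore the advance distance x = 43.344 m.


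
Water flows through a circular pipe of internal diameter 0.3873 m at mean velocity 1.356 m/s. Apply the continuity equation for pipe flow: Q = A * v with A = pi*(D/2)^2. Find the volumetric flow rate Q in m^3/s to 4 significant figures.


A = pi*(0.3873/2)^2 = 0.117811 m^2
Q = 0.117811 * 1.356 = 0.1598 m^3/s
Therefore the volumetric flow rate Q = 0.1598 m^3/s.


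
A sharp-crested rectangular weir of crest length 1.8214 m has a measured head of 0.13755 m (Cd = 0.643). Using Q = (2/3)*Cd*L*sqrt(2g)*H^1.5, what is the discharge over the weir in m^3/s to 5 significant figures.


Q = (2/3)*0.643*1.8214*sqrt(2*9.81)*0.13755^1.5 = 0.17643 m^3/s
Therefore the discharge over the weir = 0.17643 m^3/s.


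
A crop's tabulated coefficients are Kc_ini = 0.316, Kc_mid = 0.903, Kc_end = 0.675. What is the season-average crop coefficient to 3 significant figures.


Approach: apply a simple seasonal average, Kc_avg = (Kc_ini + Kc_mid + Kc_end)/3.
Kc_avg = (0.316 + 0.903 + 0.675)/3 = 0.631
Therefore the season-average crop coefficient = 0.631.


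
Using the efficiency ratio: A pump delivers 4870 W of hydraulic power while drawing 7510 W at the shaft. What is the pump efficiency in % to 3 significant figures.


Approach: apply the efficiency ratio, eta = (P_out/P_in)*100.
eta = (4870 / 7510) * 100 = 64.8 %
Therefore the pump efficiency = 64.8 %.


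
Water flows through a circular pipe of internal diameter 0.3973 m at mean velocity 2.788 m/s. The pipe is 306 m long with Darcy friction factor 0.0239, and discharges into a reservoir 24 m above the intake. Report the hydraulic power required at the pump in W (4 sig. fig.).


Approach: apply continuity + Darcy-Weisbach + hydraulic power, Q = A*v; hf = f*(L/D)*(v^2/(2g)); H = static + hf; P = rho*g*Q*H.
Step 1 — flow rate (continuity, Q = A*v):
  A = pi*(0.3973/2)^2 = 0.123973 m^2
  Q = 0.123973 * 2.788 = 0.345637 m^3/s
Step 2 — friction head loss (Darcy-Weisbach):
  hf = 0.0239 * (306/0.3973) * (2.788^2 / (2*9.81))
  hf = 7.29268 m
Step 3 — total head: H = 24 + 7.29268 = 31.2927 m
Step 4 — hydraulic power (P = rho*g*Q*H):
  P = 1000 * 9.81 * 0.345637 * 31.2927 = 106100 W
Therefore the hydraulic power required at the pump = 106100 W.


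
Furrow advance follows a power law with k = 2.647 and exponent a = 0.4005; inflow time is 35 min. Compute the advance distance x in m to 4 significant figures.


Approach: apply the power-law advance function, x = k*t^a.
x = 2.647 * 35^0.4005 = 10.99 m
Therefore the advance distance x = 10.99 m.


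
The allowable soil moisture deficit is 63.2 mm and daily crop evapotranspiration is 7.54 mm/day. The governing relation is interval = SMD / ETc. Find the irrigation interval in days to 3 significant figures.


interval = 63.2 / 7.54 = 8.38 days
Therefore the irrigation interval = 8.38 days.


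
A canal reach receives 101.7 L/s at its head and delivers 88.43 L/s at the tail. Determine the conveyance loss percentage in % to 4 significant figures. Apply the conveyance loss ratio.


Approach: apply the conveyance loss ratio, loss% = ((Q_head - Q_tail)/Q_head)*100.
loss = ((101.7 - 88.43)/101.7)*100 = 13.05 %
Therefore the conveyance loss percentage = 13.05 %.


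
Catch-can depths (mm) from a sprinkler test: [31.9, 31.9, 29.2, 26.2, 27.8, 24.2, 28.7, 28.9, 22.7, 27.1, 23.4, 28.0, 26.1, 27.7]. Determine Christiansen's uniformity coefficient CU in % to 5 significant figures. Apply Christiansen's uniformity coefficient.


Approach: apply Christiansen's uniformity coefficient, CU = (1 - mean_abs_deviation/mean)*100.
mean = 27.41429 mm
mean |d_i - mean| = 2.112245 mm
CU = (1 - 2.112245/27.41429)*100 = 92.295 %
Therefore Christiansen's uniformity coefficient CU = 92.295 %.


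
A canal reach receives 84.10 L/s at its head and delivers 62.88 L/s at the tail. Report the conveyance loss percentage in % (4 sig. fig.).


Approach: apply the conveyance loss ratio, loss% = ((Q_head - Q_tail)/Q_head)*100.
loss = ((84.10 - 62.88)/84.10)*100 = 25.23 %
Therefore the conveyance loss percentage = 25.23 %.


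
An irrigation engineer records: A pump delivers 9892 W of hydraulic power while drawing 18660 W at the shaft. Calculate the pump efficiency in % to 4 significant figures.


Approach: apply the efficiency ratio, eta = (P_out/P_in)*100.
eta = (9892 / 18660) * 100 = 53.01 %
Therefore the pump efficiency = 53.01 %.


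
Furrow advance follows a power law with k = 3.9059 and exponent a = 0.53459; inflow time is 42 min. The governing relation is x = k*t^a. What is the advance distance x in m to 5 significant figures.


x = 3.9059 * 42^0.53459 = 28.807 m
Therefore the advance distance x = 28.807 m.


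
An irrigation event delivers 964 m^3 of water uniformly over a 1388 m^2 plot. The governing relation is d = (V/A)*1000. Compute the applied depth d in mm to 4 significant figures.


d = (964 / 1388) * 1000 = 694.5 mm
Therefore the applied depth d = 694.5 mm.


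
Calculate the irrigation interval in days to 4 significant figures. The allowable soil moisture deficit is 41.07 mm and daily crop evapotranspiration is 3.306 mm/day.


Approach: apply the irrigation interval relation, interval = SMD / ETc.
interval = 41.07 / 3.306 = 12.42 days
Therefore the irrigation interval = 12.42 days.


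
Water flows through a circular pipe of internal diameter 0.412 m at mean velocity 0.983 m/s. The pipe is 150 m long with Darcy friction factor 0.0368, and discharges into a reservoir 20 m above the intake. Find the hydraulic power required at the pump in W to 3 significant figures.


Approach: apply continuity + Darcy-Weisbach + hydraulic power, Q = A*v; hf = f*(L/D)*(v^2/(2g)); H = static + hf; P = rho*g*Q*H.
Step 1 — flow rate (continuity, Q = A*v):
  A = pi*(0.412/2)^2 = 0.13332 m^2
  Q = 0.13332 * 0.983 = 0.13105 m^3/s
Step 2 — friction head loss (Darcy-Weisbach):
  hf = 0.0368 * (150/0.412) * (0.983^2 / (2*9.81))
  hf = 0.65986 m
Step 3 — total head: H = 20 + 0.65986 = 20.660 m
Step 4 — hydraulic power (P = rho*g*Q*H):
  P = 1000 * 9.81 * 0.13105 * 20.660 = 26600 W
Therefore the hydraulic power required at the pump = 26600 W.


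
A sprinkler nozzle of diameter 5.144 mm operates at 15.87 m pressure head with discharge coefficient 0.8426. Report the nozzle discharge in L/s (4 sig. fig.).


Approach: apply the orifice equation, Q = Cd*A*sqrt(2*g*h), A = pi*(d/2)^2.
A = pi*(5.144e-3/2)^2 = 2.07822e-05 m^2
Q = 0.8426 * 2.07822e-05 * sqrt(2*9.81*15.87) * 1000 = 0.3090 L/s
Therefore the nozzle discharge = 0.3090 L/s.


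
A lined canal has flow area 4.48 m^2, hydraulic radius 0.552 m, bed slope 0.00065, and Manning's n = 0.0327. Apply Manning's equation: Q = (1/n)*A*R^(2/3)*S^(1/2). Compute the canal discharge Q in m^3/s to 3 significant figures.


Q = (1/0.0327) * 4.48 * 0.552^(2/3) * 0.00065^(1/2) = 2.35 m^3/s
Therefore the canal discharge Q = 2.35 m^3/s.


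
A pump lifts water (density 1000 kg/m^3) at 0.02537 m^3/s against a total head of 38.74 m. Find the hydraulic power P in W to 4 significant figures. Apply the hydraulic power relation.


Approach: apply the hydraulic power relation, P = rho*g*Q*H.
P = 1000 * 9.81 * 0.02537 * 38.74 = 9642 W
Therefore the hydraulic power P = 9642 W.


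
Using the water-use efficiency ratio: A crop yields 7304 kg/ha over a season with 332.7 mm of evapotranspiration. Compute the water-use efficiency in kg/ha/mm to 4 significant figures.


Approach: apply the water-use efficiency ratio, WUE = yield/ET.
WUE = 7304 / 332.7 = 21.95 kg/ha/mm
Therefore the water-use efficiency = 21.95 kg/ha/mm.


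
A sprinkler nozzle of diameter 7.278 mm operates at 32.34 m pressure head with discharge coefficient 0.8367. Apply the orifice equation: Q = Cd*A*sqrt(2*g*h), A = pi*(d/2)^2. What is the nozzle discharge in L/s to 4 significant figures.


A = pi*(7.278e-3/2)^2 = 4.16020e-05 m^2
Q = 0.8367 * 4.16020e-05 * sqrt(2*9.81*32.34) * 1000 = 0.8768 L/s
Therefore the nozzle discharge = 0.8768 L/s.


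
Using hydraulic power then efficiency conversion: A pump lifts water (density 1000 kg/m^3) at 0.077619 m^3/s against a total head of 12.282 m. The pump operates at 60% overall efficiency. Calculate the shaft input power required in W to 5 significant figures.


Approach: apply hydraulic power then efficiency conversion, P = rho*g*Q*H; P_in = P/eta.
Step 1 — hydraulic power (P = rho*g*Q*H):
  P = 1000 * 9.81 * 0.077619 * 12.282 = 9352.035 W
Step 2 — input power: P_in = P/eta = 9352.035 / 0.6 = 15587 W
Therefore the shaft input power required = 15587 W.


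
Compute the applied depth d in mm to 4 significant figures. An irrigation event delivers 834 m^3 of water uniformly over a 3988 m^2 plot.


Approach: apply depth from volume over area, d = (V/A)*1000.
d = (834 / 3988) * 1000 = 209.1 mm
Therefore the applied depth d = 209.1 mm.


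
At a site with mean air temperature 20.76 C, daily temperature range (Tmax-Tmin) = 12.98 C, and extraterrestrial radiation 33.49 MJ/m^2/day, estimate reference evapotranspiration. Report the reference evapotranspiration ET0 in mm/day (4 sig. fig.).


Approach: apply the Hargreaves-Samani method, ET0 = 0.0023*(Tmean+17.8)*sqrt(Tmax-Tmin)*0.408*Ra.
ET0 = 0.0023*(20.76+17.8)*sqrt(12.98)*0.408*33.49 = 4.366 mm/day
Therefore the reference evapotranspiration ET0 = 4.366 mm/day.


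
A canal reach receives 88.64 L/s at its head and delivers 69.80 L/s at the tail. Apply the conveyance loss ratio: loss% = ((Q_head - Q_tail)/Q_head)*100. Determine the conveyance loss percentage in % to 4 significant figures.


loss = ((88.64 - 69.80)/88.64)*100 = 21.25 %
Therefore the conveyance loss percentage = 21.25 %.


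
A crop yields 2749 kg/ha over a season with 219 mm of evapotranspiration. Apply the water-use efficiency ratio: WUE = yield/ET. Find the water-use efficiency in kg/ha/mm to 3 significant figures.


WUE = 2749 / 219 = 12.6 kg/ha/mm
Therefore the water-use efficiency = 12.6 kg/ha/mm.


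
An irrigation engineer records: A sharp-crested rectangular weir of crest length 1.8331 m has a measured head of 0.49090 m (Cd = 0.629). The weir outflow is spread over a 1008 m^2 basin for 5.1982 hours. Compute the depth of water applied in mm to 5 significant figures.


Approach: apply the rectangular weir equation with a volume-to-depth conversion, Q = (2/3)*Cd*L*sqrt(2g)*H^1.5; d = Q*t/A * 1000.
Step 1 — weir discharge:
  Q = (2/3)*0.629*1.8331*sqrt(2*9.81)*0.49090^1.5 = 1.171075 m^3/s
Step 2 — volume: V = 1.171075 * 5.1982*3600 = 21914.93 m^3
Step 3 — depth: d = V/A * 1000 = 21914.93/1008 * 1000 = 21741 mm
Therefore the depth of water applied = 21741 mm.


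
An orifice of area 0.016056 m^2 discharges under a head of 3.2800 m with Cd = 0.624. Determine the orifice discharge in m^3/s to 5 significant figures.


Approach: apply the orifice equation, Q = Cd*A*sqrt(2*g*h).
Q = 0.624 * 0.016056 * sqrt(2*9.81*3.2800) = 0.080373 m^3/s
Therefore the orifice discharge = 0.080373 m^3/s.


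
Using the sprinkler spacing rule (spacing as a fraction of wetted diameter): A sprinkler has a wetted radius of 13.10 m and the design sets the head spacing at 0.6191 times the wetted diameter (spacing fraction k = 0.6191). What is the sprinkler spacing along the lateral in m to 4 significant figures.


Approach: apply the sprinkler spacing rule (spacing as a fraction of wetted diameter), S = k*(2*R).
S = 0.6191 * (2 * 13.10) = 16.22 m
Therefore the sprinkler spacing along the lateral = 16.22 m.


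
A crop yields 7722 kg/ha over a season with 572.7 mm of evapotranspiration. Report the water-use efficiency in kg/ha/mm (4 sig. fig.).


Approach: apply the water-use efficiency ratio, WUE = yield/ET.
WUE = 7722 / 572.7 = 13.48 kg/ha/mm
Therefore the water-use efficiency = 13.48 kg/ha/mm.


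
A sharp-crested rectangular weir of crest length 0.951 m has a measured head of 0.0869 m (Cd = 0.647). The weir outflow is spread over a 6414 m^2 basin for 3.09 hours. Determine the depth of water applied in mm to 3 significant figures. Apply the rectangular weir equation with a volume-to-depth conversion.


Approach: apply the rectangular weir equation with a volume-to-depth conversion, Q = (2/3)*Cd*L*sqrt(2g)*H^1.5; d = Q*t/A * 1000.
Step 1 — weir discharge:
  Q = (2/3)*0.647*0.951*sqrt(2*9.81)*0.0869^1.5 = 0.046545 m^3/s
Step 2 — volume: V = 0.046545 * 3.09*3600 = 517.77 m^3
Step 3 — depth: d = V/A * 1000 = 517.77/6414 * 1000 = 80.7 mm
Therefore the depth of water applied = 80.7 mm.


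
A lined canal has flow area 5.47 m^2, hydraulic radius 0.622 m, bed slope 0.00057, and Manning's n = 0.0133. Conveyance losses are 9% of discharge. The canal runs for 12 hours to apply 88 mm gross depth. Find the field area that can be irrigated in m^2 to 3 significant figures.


Approach: apply Manning's equation with a conveyance and depth budget, Q = (1/n)*A*R^(2/3)*S^(1/2); Q_field = Q*(1-loss); Area = Q_field*t/(d/1000).
Step 1 — canal discharge (Manning's equation):
  Q = (1/0.0133) * 5.47 * 0.622^(2/3) * 0.00057^(1/2) = 7.1548 m^3/s
Step 2 — delivered flow: Q_field = 7.1548*(1 - 9/100) = 6.5109 m^3/s
Step 3 — volume delivered: V = 6.5109 * 12*3600 = 281270 m^3
Step 4 — area served: A = V / (depth/1000) = 281270 / 0.088 = 3200000 m^2
Therefore the field area that can be irrigated = 3200000 m^2.


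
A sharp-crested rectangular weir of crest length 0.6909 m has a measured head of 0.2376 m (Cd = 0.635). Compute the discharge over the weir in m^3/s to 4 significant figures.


Approach: apply the rectangular weir equation, Q = (2/3)*Cd*L*sqrt(2g)*H^1.5.
Q = (2/3)*0.635*0.6909*sqrt(2*9.81)*0.2376^1.5 = 0.1500 m^3/s
Therefore the discharge over the weir = 0.1500 m^3/s.


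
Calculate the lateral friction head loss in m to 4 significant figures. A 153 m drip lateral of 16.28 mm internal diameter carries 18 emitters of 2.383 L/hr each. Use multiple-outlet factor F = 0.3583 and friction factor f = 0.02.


Approach: apply Darcy-Weisbach with the multiple-outlet F-factor, Q = n*q/(3600*1000) m^3/s; v = Q/A; hf = F*f*(L/D)*(v^2/(2g)).
Q = 18*2.383/(3600*1000) = 1.19150e-05 m^3/s
A = pi*(16.28e-3/2)^2 = 2.08161e-04 m^2, so v = Q/A = 0.0572394 m/s
hf = 0.3583*0.02*(153/0.01628)*(0.0572394^2/(2*9.81)) = 0.01125 m
Therefore the lateral friction head loss = 0.01125 m.


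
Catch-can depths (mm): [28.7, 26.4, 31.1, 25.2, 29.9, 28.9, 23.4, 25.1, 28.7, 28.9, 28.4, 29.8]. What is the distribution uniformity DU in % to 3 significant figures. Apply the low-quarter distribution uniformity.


Approach: apply the low-quarter distribution uniformity, DU = (mean of lowest quarter of readings / overall mean)*100.
sorted lowest 3 of 12: [23.4, 25.1, 25.2] -> mean = 24.567 mm
overall mean = 27.875 mm
DU = (24.567/27.875)*100 = 88.1 %
Therefore the distribution uniformity DU = 88.1 %.


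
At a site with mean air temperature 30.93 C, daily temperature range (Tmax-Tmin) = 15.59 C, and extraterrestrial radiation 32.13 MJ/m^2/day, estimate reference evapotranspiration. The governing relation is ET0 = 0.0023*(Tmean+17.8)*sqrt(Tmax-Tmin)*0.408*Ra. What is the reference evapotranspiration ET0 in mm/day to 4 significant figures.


ET0 = 0.0023*(30.93+17.8)*sqrt(15.59)*0.408*32.13 = 5.801 mm/day
Therefore the reference evapotranspiration ET0 = 5.801 mm/day.


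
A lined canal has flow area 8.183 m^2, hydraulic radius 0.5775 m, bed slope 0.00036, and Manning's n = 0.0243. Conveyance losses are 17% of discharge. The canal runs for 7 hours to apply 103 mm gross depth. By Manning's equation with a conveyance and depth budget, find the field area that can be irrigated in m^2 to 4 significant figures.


Approach: apply Manning's equation with a conveyance and depth budget, Q = (1/n)*A*R^(2/3)*S^(1/2); Q_field = Q*(1-loss); Area = Q_field*t/(d/1000).
Step 1 — canal discharge (Manning's equation):
  Q = (1/0.0243) * 8.183 * 0.5775^(2/3) * 0.00036^(1/2) = 4.43090 m^3/s
Step 2 — delivered flow: Q_field = 4.43090*(1 - 17/100) = 3.67765 m^3/s
Step 3 — volume delivered: V = 3.67765 * 7*3600 = 92676.8 m^3
Step 4 — area served: A = V / (depth/1000) = 92676.8 / 0.103 = 899800 m^2
Therefore the field area that can be irrigated = 899800 m^2.


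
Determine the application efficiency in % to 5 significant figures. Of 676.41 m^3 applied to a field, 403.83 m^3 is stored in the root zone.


Approach: apply the application efficiency ratio, Ea = (stored/applied)*100.
Ea = (403.83/676.41)*100 = 59.702 %
Therefore the application efficiency = 59.702 %.


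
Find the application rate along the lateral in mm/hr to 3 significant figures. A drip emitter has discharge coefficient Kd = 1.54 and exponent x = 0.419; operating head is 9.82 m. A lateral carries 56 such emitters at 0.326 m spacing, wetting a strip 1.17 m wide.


Approach: apply the emitter equation with a lateral mass balance, q = Kd*h^x; Q = n*q; rate = Q/(n*spacing*width).
Step 1 — single emitter flow (q = Kd*h^x):
  q = 1.54 * 9.82^0.419 = 4.0107 L/hr
Step 2 — total lateral flow: Q = 56 * 4.0107 = 224.60 L/hr
Step 3 — wetted area: A = 56 * 0.326 * 1.17 = 21.360 m^2
Step 4 — application rate: Q/A = 224.60/21.360 = 10.5 mm/hr
Therefore the application rate along the lateral = 10.5 mm/hr.


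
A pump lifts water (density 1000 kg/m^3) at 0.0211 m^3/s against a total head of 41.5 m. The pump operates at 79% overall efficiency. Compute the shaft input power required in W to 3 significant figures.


Approach: apply hydraulic power then efficiency conversion, P = rho*g*Q*H; P_in = P/eta.
Step 1 — hydraulic power (P = rho*g*Q*H):
  P = 1000 * 9.81 * 0.0211 * 41.5 = 8590.1 W
Step 2 — input power: P_in = P/eta = 8590.1 / 0.79 = 10900 W
Therefore the shaft input power required = 10900 W.


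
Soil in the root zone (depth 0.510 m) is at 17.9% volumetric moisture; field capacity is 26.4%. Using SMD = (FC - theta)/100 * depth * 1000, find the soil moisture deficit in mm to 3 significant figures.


SMD = (26.4 - 17.9)/100 * 0.510 * 1000 = 43.4 mm
Therefore the soil moisture deficit = 43.4 mm.


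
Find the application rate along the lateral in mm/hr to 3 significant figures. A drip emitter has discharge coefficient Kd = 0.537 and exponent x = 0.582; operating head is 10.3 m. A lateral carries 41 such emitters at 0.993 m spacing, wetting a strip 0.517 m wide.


Approach: apply the emitter equation with a lateral mass balance, q = Kd*h^x; Q = n*q; rate = Q/(n*spacing*width).
Step 1 — single emitter flow (q = Kd*h^x):
  q = 0.537 * 10.3^0.582 = 2.0866 L/hr
Step 2 — total lateral flow: Q = 41 * 2.0866 = 85.552 L/hr
Step 3 — wetted area: A = 41 * 0.993 * 0.517 = 21.049 m^2
Step 4 — application rate: Q/A = 85.552/21.049 = 4.06 mm/hr
Therefore the application rate along the lateral = 4.06 mm/hr.


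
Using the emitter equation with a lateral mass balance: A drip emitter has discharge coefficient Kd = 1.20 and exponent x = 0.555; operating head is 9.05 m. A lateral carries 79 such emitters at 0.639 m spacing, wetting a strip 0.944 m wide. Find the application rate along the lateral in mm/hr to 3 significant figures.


Approach: apply the emitter equation with a lateral mass balance, q = Kd*h^x; Q = n*q; rate = Q/(n*spacing*width).
Step 1 — single emitter flow (q = Kd*h^x):
  q = 1.20 * 9.05^0.555 = 4.0749 L/hr
Step 2 — total lateral flow: Q = 79 * 4.0749 = 321.92 L/hr
Step 3 — wetted area: A = 79 * 0.639 * 0.944 = 47.654 m^2
Step 4 — application rate: Q/A = 321.92/47.654 = 6.76 mm/hr
Therefore the application rate along the lateral = 6.76 mm/hr.


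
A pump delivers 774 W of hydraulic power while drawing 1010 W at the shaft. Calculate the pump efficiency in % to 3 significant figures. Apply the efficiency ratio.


Approach: apply the efficiency ratio, eta = (P_out/P_in)*100.
eta = (774 / 1010) * 100 = 76.6 %
Therefore the pump efficiency = 76.6 %.


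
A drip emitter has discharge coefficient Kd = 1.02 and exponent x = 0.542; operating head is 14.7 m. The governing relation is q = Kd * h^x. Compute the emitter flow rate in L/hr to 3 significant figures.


q = 1.02 * 14.7^0.542 = 4.38 L/hr
Therefore the emitter flow rate = 4.38 L/hr.


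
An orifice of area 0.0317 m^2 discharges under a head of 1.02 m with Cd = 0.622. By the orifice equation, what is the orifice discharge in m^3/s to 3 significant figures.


Approach: apply the orifice equation, Q = Cd*A*sqrt(2*g*h).
Q = 0.622 * 0.0317 * sqrt(2*9.81*1.02) = 0.0882 m^3/s
Therefore the orifice discharge = 0.0882 m^3/s.


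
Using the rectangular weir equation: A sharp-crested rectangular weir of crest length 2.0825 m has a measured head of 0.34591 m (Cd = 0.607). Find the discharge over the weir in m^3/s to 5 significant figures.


Approach: apply the rectangular weir equation, Q = (2/3)*Cd*L*sqrt(2g)*H^1.5.
Q = (2/3)*0.607*2.0825*sqrt(2*9.81)*0.34591^1.5 = 0.75941 m^3/s
Therefore the discharge over the weir = 0.75941 m^3/s.


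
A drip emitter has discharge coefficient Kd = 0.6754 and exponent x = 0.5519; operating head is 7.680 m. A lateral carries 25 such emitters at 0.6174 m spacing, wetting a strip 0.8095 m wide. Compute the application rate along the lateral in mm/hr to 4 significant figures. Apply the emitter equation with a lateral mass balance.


Approach: apply the emitter equation with a lateral mass balance, q = Kd*h^x; Q = n*q; rate = Q/(n*spacing*width).
Step 1 — single emitter flow (q = Kd*h^x):
  q = 0.6754 * 7.680^0.5519 = 2.08062 L/hr
Step 2 — total lateral flow: Q = 25 * 2.08062 = 52.0154 L/hr
Step 3 — wetted area: A = 25 * 0.6174 * 0.8095 = 12.4946 m^2
Step 4 — application rate: Q/A = 52.0154/12.4946 = 4.163 mm/hr
Therefore the application rate along the lateral = 4.163 mm/hr.


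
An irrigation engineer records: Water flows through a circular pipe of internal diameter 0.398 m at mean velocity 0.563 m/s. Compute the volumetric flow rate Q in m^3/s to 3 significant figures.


Approach: apply the continuity equation for pipe flow, Q = A * v with A = pi*(D/2)^2.
A = pi*(0.398/2)^2 = 0.12441 m^2
Q = 0.12441 * 0.563 = 0.0700 m^3/s
Therefore the volumetric flow rate Q = 0.0700 m^3/s.


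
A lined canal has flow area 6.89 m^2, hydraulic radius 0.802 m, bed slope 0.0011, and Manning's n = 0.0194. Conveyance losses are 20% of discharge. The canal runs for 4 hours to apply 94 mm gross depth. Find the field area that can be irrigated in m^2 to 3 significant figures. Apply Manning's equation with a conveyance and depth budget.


Approach: apply Manning's equation with a conveyance and depth budget, Q = (1/n)*A*R^(2/3)*S^(1/2); Q_field = Q*(1-loss); Area = Q_field*t/(d/1000).
Step 1 — canal discharge (Manning's equation):
  Q = (1/0.0194) * 6.89 * 0.802^(2/3) * 0.0011^(1/2) = 10.168 m^3/s
Step 2 — delivered flow: Q_field = 10.168*(1 - 20/100) = 8.1343 m^3/s
Step 3 — volume delivered: V = 8.1343 * 4*3600 = 117130 m^3
Step 4 — area served: A = V / (depth/1000) = 117130 / 0.094 = 1250000 m^2
Therefore the field area that can be irrigated = 1250000 m^2.


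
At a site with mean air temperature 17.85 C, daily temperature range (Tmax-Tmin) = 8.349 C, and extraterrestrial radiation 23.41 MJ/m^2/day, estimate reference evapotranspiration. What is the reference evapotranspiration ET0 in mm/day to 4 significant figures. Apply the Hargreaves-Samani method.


Approach: apply the Hargreaves-Samani method, ET0 = 0.0023*(Tmean+17.8)*sqrt(Tmax-Tmin)*0.408*Ra.
ET0 = 0.0023*(17.85+17.8)*sqrt(8.349)*0.408*23.41 = 2.263 mm/day
Therefore the reference evapotranspiration ET0 = 2.263 mm/day.


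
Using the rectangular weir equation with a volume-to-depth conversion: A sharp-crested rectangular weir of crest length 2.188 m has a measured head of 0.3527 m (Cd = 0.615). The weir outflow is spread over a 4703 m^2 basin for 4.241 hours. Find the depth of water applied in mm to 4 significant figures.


Approach: apply the rectangular weir equation with a volume-to-depth conversion, Q = (2/3)*Cd*L*sqrt(2g)*H^1.5; d = Q*t/A * 1000.
Step 1 — weir discharge:
  Q = (2/3)*0.615*2.188*sqrt(2*9.81)*0.3527^1.5 = 0.832317 m^3/s
Step 2 — volume: V = 0.832317 * 4.241*3600 = 12707.5 m^3
Step 3 — depth: d = V/A * 1000 = 12707.5/4703 * 1000 = 2702 mm
Therefore the depth of water applied = 2702 mm.


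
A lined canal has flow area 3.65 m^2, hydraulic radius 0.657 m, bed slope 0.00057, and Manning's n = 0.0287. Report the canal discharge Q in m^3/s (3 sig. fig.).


Approach: apply Manning's equation, Q = (1/n)*A*R^(2/3)*S^(1/2).
Q = (1/0.0287) * 3.65 * 0.657^(2/3) * 0.00057^(1/2) = 2.29 m^3/s
Therefore the canal discharge Q = 2.29 m^3/s.


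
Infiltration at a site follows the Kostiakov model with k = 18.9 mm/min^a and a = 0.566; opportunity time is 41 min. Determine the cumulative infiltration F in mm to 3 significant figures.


Approach: apply the Kostiakov infiltration equation, F = k*t^a.
F = 18.9 * 41^0.566 = 155 mm
Therefore the cumulative infiltration F = 155 mm.


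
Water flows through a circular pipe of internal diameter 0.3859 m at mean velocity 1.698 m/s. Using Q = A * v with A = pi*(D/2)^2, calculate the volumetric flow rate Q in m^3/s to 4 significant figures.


A = pi*(0.3859/2)^2 = 0.116961 m^2
Q = 0.116961 * 1.698 = 0.1986 m^3/s
Therefore the volumetric flow rate Q = 0.1986 m^3/s.


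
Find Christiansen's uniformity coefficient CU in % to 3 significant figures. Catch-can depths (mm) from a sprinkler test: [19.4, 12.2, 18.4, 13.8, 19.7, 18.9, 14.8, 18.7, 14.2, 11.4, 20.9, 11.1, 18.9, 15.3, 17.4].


Approach: apply Christiansen's uniformity coefficient, CU = (1 - mean_abs_deviation/mean)*100.
mean = 16.340 mm
mean |d_i - mean| = 2.8773 mm
CU = (1 - 2.8773/16.340)*100 = 82.4 %
Therefore Christiansen's uniformity coefficient CU = 82.4 %.


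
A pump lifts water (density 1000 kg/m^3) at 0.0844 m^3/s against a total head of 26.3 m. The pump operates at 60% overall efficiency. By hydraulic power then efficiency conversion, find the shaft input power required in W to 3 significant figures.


Approach: apply hydraulic power then efficiency conversion, P = rho*g*Q*H; P_in = P/eta.
Step 1 — hydraulic power (P = rho*g*Q*H):
  P = 1000 * 9.81 * 0.0844 * 26.3 = 21775 W
Step 2 — input power: P_in = P/eta = 21775 / 0.6 = 36300 W
Therefore the shaft input power required = 36300 W.


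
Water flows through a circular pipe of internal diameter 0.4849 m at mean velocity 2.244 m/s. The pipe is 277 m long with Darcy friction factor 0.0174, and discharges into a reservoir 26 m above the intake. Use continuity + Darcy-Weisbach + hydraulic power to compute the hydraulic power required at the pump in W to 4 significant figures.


Approach: apply continuity + Darcy-Weisbach + hydraulic power, Q = A*v; hf = f*(L/D)*(v^2/(2g)); H = static + hf; P = rho*g*Q*H.
Step 1 — flow rate (continuity, Q = A*v):
  A = pi*(0.4849/2)^2 = 0.184669 m^2
  Q = 0.184669 * 2.244 = 0.414397 m^3/s
Step 2 — friction head loss (Darcy-Weisbach):
  hf = 0.0174 * (277/0.4849) * (2.244^2 / (2*9.81))
  hf = 2.55108 m
Step 3 — total head: H = 26 + 2.55108 = 28.5511 m
Step 4 — hydraulic power (P = rho*g*Q*H):
  P = 1000 * 9.81 * 0.414397 * 28.5511 = 116100 W
Therefore the hydraulic power required at the pump = 116100 W.


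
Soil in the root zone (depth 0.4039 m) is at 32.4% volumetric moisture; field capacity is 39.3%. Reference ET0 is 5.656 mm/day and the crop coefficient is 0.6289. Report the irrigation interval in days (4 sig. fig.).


Approach: apply soil-water budget scheduling, SMD = (FC-theta)/100*depth*1000; ETc = ET0*Kc; interval = SMD/ETc.
Step 1 — soil moisture deficit:
  SMD = (39.3 - 32.4)/100 * 0.4039 * 1000 = 27.8691 mm
Step 2 — daily crop ET (ETc = ET0*Kc):
  ETc = 5.656 * 0.6289 = 3.55706 mm/day
Step 3 — irrigation interval (SMD/ETc):
  interval = 27.8691 / 3.55706 = 7.835 days
Therefore the irrigation interval = 7.835 days.


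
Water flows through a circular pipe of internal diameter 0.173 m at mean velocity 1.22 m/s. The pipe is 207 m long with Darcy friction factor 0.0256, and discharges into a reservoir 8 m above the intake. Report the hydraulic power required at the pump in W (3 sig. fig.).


Approach: apply continuity + Darcy-Weisbach + hydraulic power, Q = A*v; hf = f*(L/D)*(v^2/(2g)); H = static + hf; P = rho*g*Q*H.
Step 1 — flow rate (continuity, Q = A*v):
  A = pi*(0.173/2)^2 = 0.023506 m^2
  Q = 0.023506 * 1.22 = 0.028678 m^3/s
Step 2 — friction head loss (Darcy-Weisbach):
  hf = 0.0256 * (207/0.173) * (1.22^2 / (2*9.81))
  hf = 2.3237 m
Step 3 — total head: H = 8 + 2.3237 = 10.324 m
Step 4 — hydraulic power (P = rho*g*Q*H):
  P = 1000 * 9.81 * 0.028678 * 10.324 = 2900 W
Therefore the hydraulic power required at the pump = 2900 W.


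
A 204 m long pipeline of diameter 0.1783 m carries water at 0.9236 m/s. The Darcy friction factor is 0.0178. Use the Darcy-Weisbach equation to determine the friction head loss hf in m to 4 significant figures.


Approach: apply the Darcy-Weisbach equation, hf = f*(L/D)*(v^2/(2g)).
hf = 0.0178 * (204/0.1783) * (0.9236^2 / (2*9.81))
hf = 0.8855 m
Therefore the friction head loss hf = 0.8855 m.


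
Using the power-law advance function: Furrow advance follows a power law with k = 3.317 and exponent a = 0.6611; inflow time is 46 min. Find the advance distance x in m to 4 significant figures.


Approach: apply the power-law advance function, x = k*t^a.
x = 3.317 * 46^0.6611 = 41.69 m
Therefore the advance distance x = 41.69 m.


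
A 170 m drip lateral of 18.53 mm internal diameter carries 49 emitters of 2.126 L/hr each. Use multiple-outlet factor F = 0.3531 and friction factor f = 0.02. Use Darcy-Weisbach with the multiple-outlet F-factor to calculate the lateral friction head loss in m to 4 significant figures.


Approach: apply Darcy-Weisbach with the multiple-outlet F-factor, Q = n*q/(3600*1000) m^3/s; v = Q/A; hf = F*f*(L/D)*(v^2/(2g)).
Q = 49*2.126/(3600*1000) = 2.89372e-05 m^3/s
A = pi*(18.53e-3/2)^2 = 2.69675e-04 m^2, so v = Q/A = 0.107304 m/s
hf = 0.3531*0.02*(170/0.01853)*(0.107304^2/(2*9.81)) = 0.03802 m
Therefore the lateral friction head loss = 0.03802 m.


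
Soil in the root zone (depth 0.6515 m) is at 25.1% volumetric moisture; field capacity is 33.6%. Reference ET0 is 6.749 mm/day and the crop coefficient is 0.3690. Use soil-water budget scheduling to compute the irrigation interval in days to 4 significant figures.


Approach: apply soil-water budget scheduling, SMD = (FC-theta)/100*depth*1000; ETc = ET0*Kc; interval = SMD/ETc.
Step 1 — soil moisture deficit:
  SMD = (33.6 - 25.1)/100 * 0.6515 * 1000 = 55.3775 mm
Step 2 — daily crop ET (ETc = ET0*Kc):
  ETc = 6.749 * 0.3690 = 2.49038 mm/day
Step 3 — irrigation interval (SMD/ETc):
  interval = 55.3775 / 2.49038 = 22.24 days
Therefore the irrigation interval = 22.24 days.


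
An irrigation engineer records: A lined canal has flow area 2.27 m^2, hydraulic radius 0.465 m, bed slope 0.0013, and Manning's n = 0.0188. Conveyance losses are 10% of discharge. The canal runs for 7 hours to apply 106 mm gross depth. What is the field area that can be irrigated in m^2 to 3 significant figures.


Approach: apply Manning's equation with a conveyance and depth budget, Q = (1/n)*A*R^(2/3)*S^(1/2); Q_field = Q*(1-loss); Area = Q_field*t/(d/1000).
Step 1 — canal discharge (Manning's equation):
  Q = (1/0.0188) * 2.27 * 0.465^(2/3) * 0.0013^(1/2) = 2.6130 m^3/s
Step 2 — delivered flow: Q_field = 2.6130*(1 - 10/100) = 2.3517 m^3/s
Step 3 — volume delivered: V = 2.3517 * 7*3600 = 59263 m^3
Step 4 — area served: A = V / (depth/1000) = 59263 / 0.106 = 559000 m^2
Therefore the field area that can be irrigated = 559000 m^2.


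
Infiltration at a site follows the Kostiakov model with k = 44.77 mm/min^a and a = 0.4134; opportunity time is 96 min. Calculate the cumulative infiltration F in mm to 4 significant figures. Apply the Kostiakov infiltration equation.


Approach: apply the Kostiakov infiltration equation, F = k*t^a.
F = 44.77 * 96^0.4134 = 295.4 mm
Therefore the cumulative infiltration F = 295.4 mm.
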